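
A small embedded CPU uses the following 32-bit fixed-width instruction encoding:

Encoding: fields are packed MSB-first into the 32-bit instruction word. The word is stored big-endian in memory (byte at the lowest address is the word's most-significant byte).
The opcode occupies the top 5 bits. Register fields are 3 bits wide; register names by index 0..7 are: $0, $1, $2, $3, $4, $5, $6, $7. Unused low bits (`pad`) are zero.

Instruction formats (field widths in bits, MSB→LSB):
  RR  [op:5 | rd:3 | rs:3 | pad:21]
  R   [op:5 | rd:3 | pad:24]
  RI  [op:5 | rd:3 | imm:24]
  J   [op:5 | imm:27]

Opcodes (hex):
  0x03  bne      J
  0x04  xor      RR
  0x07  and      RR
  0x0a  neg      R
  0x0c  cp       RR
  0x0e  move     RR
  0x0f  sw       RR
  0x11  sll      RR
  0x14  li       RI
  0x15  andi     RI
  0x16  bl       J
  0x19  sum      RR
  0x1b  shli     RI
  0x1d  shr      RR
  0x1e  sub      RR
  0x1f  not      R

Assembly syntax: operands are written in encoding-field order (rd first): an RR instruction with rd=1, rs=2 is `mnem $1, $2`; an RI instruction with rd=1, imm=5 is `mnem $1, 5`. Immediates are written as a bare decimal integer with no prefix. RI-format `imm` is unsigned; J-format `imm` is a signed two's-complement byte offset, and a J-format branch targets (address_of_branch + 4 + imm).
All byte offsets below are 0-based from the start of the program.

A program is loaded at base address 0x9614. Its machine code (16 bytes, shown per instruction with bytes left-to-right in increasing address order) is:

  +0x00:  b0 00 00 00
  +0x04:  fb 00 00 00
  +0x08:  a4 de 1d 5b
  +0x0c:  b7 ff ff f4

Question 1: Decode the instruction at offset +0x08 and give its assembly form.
li $4, 14556507

+0x08: a4 de 1d 5b ⇒ word 0xa4de1d5b (big)
  opcode bits[31:27]=0x14: li/RI
  [26:24] rd=4 = $4
  [23:0] imm=14556507 = 14556507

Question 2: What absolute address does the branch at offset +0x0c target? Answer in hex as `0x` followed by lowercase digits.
0x9618

@+0c  big-endian(b7 ff ff f4) = 0xb7fffff4
  top 5b → 0x16 → bl [J]
  imm: (w>>0)&0x7ffffff=0x7fffff4 (s27→-12) → -12
  target = base 0x9614 + off 0x0c + 4 + imm -12 = 0x9618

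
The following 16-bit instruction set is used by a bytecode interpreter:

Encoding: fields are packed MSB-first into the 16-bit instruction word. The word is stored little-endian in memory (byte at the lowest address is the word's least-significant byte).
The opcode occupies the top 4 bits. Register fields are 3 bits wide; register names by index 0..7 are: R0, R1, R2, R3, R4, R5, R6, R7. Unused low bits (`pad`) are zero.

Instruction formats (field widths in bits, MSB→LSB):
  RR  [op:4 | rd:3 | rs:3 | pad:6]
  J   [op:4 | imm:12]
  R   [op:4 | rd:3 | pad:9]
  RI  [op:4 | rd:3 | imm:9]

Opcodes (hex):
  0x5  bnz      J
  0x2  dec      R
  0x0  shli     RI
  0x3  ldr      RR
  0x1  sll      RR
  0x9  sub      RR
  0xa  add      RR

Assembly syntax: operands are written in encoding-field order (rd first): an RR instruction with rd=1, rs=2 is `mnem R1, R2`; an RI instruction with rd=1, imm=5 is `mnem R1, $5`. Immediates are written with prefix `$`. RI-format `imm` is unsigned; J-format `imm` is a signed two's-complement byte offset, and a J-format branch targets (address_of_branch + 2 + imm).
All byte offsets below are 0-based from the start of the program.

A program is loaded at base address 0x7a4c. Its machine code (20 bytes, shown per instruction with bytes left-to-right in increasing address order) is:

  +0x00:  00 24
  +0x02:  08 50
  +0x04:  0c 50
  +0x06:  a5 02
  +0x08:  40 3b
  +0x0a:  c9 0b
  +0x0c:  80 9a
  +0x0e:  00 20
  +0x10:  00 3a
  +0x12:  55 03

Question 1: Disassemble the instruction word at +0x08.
+0x08: 40 3b ⇒ word 0x3b40 (little)
  opcode bits[15:12]=0x3: ldr/RR
  [11:9] rd=5 = R5
  [8:6] rs=5 = R5

ldr R5, R5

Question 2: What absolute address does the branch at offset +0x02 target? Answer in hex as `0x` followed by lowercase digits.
+0x02: 08 50 ⇒ word 0x5008 (little)
  op=0x5008>>12=0x5 ⇒ bnz (J)
  imm: (w>>0)&0xfff=0x8 → $8
  target = base 0x7a4c + off 0x02 + 2 + imm 8 = 0x7a58

0x7a58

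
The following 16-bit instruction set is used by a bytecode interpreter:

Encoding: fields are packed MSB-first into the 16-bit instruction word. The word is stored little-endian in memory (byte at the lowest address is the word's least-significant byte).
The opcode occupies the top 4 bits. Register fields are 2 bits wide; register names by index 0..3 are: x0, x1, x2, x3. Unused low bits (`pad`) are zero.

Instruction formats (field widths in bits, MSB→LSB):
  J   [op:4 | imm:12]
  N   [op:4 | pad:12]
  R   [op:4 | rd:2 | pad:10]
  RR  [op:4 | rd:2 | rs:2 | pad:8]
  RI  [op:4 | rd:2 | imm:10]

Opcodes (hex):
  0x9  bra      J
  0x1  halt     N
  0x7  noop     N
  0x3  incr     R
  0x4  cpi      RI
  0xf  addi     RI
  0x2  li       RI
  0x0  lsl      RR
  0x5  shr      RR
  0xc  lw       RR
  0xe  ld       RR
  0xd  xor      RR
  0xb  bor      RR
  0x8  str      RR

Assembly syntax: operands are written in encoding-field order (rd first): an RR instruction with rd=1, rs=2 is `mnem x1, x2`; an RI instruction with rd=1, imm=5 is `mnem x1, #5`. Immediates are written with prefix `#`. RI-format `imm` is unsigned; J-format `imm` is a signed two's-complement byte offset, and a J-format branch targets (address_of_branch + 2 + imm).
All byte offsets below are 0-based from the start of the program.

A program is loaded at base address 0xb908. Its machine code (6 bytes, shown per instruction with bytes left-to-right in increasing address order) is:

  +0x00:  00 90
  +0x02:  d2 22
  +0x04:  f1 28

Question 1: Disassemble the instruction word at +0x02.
li x0, #722

off 0x02: read d2 22 as little → 0x22d2
  top 4b → 0x2 → li [RI]
  rd@[11:10]=0x0 ⇒ x0
  imm@[9:0]=0x2d2 ⇒ #722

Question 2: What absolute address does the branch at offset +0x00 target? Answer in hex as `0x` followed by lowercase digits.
0xb90a

+0x00: 00 90 ⇒ word 0x9000 (little)
  op=0x9000>>12=0x9 ⇒ bra (J)
  imm: (w>>0)&0xfff=0x0 → #0
  target = base 0xb908 + off 0x00 + 2 + imm 0 = 0xb90a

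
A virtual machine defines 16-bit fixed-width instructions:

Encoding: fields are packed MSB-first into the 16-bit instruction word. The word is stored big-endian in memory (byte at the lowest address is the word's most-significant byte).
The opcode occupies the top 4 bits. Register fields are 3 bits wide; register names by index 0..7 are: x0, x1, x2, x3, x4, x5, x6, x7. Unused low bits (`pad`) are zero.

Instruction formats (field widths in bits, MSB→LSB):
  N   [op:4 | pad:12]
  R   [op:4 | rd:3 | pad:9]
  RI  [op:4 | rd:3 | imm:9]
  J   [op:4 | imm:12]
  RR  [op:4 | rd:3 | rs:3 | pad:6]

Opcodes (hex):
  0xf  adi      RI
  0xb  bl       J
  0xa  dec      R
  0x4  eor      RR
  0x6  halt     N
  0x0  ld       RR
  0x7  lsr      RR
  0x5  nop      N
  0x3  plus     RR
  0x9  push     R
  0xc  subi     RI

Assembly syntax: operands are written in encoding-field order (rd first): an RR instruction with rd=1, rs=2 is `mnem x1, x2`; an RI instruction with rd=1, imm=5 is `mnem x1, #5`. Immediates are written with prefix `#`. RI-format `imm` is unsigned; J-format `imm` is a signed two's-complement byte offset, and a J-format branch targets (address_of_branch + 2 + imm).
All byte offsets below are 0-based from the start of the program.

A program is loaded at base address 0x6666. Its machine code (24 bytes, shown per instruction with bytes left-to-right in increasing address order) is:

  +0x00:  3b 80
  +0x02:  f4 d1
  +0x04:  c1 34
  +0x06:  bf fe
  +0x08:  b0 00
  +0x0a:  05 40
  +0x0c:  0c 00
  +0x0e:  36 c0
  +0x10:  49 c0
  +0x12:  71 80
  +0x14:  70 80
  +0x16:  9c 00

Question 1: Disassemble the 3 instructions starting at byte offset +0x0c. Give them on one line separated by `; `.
+0x0c: 0c 00 ⇒ word 0x0c00 (big)
  op=0x0c00>>12=0x0 ⇒ ld (RR)
  [11:9] rd=6 = x6
  [8:6] rs=0 = x0
+0x0e: 36 c0 ⇒ word 0x36c0 (big)
  op=0x36c0>>12=0x3 ⇒ plus (RR)
  [11:9] rd=3 = x3
  [8:6] rs=3 = x3
+0x10: 49 c0 ⇒ word 0x49c0 (big)
  op=0x49c0>>12=0x4 ⇒ eor (RR)
  [11:9] rd=4 = x4
  [8:6] rs=7 = x7

ld x6, x0; plus x3, x3; eor x4, x7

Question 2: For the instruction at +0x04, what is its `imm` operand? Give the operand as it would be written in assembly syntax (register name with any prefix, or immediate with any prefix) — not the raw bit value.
#308

off 0x04: read c1 34 as big → 0xc134
  top 4b → 0xc → subi [RI]
  rd@[11:9]=0x0 ⇒ x0
  imm@[8:0]=0x134 ⇒ #308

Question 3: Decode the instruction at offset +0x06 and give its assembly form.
bl #-2

@+06  big-endian(bf fe) = 0xbffe
  top 4b → 0xb → bl [J]
  imm: (w>>0)&0xfff=0xffe (s12→-2) → #-2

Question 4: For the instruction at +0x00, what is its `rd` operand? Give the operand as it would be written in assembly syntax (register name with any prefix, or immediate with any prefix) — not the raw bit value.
x5

+0x00: 3b 80 ⇒ word 0x3b80 (big)
  opcode bits[15:12]=0x3: plus/RR
  [11:9] rd=5 = x5
  [8:6] rs=6 = x6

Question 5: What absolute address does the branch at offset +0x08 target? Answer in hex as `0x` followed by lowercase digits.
[08] b0 00 → 0xb000
  opcode bits[15:12]=0xb: bl/J
  imm: (w>>0)&0xfff=0x0 → #0
  target = base 0x6666 + off 0x08 + 2 + imm 0 = 0x6670

0x6670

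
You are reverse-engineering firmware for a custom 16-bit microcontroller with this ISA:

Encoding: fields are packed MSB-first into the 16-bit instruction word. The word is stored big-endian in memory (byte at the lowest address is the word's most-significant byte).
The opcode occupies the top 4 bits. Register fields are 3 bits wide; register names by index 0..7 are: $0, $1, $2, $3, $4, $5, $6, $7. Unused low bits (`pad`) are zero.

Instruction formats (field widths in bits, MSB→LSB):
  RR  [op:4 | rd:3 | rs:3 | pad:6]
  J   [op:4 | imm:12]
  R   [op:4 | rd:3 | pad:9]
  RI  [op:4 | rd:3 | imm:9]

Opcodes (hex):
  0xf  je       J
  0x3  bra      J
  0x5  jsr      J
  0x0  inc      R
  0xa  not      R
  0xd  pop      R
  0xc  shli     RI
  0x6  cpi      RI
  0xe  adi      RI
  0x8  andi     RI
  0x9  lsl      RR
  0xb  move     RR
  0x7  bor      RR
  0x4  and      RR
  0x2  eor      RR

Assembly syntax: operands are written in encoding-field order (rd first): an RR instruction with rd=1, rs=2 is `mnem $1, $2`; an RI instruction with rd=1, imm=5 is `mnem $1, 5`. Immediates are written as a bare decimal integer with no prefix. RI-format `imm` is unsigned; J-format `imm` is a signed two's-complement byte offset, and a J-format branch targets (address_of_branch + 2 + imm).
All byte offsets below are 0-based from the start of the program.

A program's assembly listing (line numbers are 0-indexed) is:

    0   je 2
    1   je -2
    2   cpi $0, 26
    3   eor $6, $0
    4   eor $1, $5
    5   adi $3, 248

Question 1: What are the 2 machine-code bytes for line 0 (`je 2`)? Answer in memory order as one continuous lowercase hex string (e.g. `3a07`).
f002

L0: je op=0xf:4|imm=2:12 ⇒ 0xf002 ⇒ big f0 02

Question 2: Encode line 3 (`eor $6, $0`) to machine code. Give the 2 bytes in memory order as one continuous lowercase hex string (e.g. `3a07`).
L3: eor op=0x2:4|rd=6:3|rs=0:3|pad=0:6 ⇒ 0x2c00 ⇒ big 2c 00

2c00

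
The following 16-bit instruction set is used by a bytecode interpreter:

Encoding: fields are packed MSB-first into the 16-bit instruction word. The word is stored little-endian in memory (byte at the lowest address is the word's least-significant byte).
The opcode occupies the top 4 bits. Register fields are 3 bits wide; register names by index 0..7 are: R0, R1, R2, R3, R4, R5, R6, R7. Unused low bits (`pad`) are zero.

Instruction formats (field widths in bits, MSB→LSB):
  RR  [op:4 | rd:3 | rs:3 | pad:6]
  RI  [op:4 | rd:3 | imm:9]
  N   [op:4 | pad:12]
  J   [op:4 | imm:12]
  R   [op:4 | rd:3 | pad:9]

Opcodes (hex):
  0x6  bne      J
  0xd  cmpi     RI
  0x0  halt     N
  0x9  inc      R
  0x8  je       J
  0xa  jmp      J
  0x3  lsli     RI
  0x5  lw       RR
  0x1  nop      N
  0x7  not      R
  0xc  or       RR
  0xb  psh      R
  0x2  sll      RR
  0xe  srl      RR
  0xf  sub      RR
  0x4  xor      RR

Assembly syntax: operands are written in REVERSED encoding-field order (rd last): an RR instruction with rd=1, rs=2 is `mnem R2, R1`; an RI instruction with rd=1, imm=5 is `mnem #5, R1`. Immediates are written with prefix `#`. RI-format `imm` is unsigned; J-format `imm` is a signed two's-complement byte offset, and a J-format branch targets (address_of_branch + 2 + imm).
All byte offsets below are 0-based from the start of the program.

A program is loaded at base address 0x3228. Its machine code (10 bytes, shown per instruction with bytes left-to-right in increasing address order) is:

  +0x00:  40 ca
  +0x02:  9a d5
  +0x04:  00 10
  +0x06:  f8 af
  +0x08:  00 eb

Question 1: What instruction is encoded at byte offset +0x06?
off 0x06: read f8 af as little → 0xaff8
  top 4b → 0xa → jmp [J]
  imm: (w>>0)&0xfff=0xff8 (s12→-8) → #-8

jmp #-8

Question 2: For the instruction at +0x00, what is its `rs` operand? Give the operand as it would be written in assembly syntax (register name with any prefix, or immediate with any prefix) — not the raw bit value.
off 0x00: read 40 ca as little → 0xca40
  top 4b → 0xc → or [RR]
  rd: (w>>9)&0x7=0x5 → R5
  rs: (w>>6)&0x7=0x1 → R1

R1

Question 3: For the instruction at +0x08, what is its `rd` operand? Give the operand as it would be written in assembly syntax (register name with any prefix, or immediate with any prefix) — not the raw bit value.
[08] 00 eb → 0xeb00
  opcode bits[15:12]=0xe: srl/RR
  rd: (w>>9)&0x7=0x5 → R5
  rs: (w>>6)&0x7=0x4 → R4

R5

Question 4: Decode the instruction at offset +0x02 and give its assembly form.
cmpi #410, R2

off 0x02: read 9a d5 as little → 0xd59a
  top 4b → 0xd → cmpi [RI]
  rd: (w>>9)&0x7=0x2 → R2
  imm: (w>>0)&0x1ff=0x19a → #410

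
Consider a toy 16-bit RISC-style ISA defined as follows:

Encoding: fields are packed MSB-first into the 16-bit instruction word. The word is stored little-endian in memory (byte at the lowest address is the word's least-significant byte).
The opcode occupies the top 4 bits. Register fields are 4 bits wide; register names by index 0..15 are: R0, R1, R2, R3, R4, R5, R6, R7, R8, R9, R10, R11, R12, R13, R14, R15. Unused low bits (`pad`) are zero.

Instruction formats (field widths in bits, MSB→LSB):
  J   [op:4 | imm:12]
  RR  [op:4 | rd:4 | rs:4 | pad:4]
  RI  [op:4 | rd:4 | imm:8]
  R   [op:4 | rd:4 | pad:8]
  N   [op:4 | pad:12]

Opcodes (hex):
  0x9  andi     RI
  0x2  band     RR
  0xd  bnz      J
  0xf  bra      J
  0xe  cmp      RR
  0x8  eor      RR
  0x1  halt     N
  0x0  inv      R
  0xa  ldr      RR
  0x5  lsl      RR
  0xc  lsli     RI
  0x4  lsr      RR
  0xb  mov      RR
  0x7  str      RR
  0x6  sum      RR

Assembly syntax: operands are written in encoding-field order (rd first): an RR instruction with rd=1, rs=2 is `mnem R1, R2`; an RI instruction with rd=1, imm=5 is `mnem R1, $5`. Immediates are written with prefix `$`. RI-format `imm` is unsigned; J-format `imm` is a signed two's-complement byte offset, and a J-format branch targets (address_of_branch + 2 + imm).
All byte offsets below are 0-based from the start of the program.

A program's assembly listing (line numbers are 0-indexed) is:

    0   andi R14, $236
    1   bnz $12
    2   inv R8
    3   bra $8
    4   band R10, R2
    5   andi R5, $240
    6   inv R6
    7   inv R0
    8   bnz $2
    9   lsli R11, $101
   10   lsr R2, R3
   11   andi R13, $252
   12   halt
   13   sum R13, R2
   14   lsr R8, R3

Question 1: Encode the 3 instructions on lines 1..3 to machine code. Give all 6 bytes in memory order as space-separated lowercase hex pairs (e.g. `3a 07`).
0c d0 00 08 08 f0

line 1 (bnz): pack op=0xd:4|imm=12:12 = 0xd00c; little→ 0c d0
line 2 (inv): pack op=0x0:4|rd=8:4|pad=0:8 = 0x0800; little→ 00 08
line 3 (bra): pack op=0xf:4|imm=8:12 = 0xf008; little→ 08 f0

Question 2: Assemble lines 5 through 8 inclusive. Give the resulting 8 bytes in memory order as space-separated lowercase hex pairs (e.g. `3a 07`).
5. andi fields op=0x9:4|rd=5:4|imm=240:8 → word 95f0h → f0 95
6. inv fields op=0x0:4|rd=6:4|pad=0:8 → word 0600h → 00 06
7. inv fields op=0x0:4|rd=0:4|pad=0:8 → word 0000h → 00 00
8. bnz fields op=0xd:4|imm=2:12 → word d002h → 02 d0

f0 95 00 06 00 00 02 d0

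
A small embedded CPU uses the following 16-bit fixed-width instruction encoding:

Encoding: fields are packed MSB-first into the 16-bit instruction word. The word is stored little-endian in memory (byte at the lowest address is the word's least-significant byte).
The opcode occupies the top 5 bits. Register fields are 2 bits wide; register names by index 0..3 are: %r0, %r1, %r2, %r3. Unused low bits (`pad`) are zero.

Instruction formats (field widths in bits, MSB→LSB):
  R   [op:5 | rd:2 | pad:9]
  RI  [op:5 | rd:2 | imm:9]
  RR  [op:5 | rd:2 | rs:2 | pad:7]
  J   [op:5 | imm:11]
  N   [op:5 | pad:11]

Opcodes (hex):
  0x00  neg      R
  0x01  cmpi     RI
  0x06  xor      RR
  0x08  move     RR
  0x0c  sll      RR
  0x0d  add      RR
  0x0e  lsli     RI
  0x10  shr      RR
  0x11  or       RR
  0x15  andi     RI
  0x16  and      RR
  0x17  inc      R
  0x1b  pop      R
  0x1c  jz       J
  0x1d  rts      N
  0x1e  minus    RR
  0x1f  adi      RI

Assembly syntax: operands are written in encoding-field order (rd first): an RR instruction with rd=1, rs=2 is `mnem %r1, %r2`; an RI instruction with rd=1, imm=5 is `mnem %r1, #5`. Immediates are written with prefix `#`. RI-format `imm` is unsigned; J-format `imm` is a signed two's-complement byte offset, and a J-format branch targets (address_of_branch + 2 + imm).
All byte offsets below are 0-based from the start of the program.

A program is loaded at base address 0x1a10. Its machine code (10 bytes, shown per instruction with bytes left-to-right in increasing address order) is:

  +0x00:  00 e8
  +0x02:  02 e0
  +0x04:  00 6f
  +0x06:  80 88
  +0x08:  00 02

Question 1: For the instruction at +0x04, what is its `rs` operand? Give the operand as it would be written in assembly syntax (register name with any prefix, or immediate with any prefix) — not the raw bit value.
off 0x04: read 00 6f as little → 0x6f00
  op=0x6f00>>11=0xd ⇒ add (RR)
  rd: (w>>9)&0x3=0x3 → %r3
  rs: (w>>7)&0x3=0x2 → %r2

%r2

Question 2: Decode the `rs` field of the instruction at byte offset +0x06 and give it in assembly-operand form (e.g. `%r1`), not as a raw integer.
%r1

+0x06: 80 88 ⇒ word 0x8880 (little)
  top 5b → 0x11 → or [RR]
  rd@[10:9]=0x0 ⇒ %r0
  rs@[8:7]=0x1 ⇒ %r1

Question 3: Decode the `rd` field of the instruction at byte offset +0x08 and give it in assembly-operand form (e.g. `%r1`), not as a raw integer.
%r1

+0x08: 00 02 ⇒ word 0x0200 (little)
  op=0x0200>>11=0x0 ⇒ neg (R)
  rd: (w>>9)&0x3=0x1 → %r1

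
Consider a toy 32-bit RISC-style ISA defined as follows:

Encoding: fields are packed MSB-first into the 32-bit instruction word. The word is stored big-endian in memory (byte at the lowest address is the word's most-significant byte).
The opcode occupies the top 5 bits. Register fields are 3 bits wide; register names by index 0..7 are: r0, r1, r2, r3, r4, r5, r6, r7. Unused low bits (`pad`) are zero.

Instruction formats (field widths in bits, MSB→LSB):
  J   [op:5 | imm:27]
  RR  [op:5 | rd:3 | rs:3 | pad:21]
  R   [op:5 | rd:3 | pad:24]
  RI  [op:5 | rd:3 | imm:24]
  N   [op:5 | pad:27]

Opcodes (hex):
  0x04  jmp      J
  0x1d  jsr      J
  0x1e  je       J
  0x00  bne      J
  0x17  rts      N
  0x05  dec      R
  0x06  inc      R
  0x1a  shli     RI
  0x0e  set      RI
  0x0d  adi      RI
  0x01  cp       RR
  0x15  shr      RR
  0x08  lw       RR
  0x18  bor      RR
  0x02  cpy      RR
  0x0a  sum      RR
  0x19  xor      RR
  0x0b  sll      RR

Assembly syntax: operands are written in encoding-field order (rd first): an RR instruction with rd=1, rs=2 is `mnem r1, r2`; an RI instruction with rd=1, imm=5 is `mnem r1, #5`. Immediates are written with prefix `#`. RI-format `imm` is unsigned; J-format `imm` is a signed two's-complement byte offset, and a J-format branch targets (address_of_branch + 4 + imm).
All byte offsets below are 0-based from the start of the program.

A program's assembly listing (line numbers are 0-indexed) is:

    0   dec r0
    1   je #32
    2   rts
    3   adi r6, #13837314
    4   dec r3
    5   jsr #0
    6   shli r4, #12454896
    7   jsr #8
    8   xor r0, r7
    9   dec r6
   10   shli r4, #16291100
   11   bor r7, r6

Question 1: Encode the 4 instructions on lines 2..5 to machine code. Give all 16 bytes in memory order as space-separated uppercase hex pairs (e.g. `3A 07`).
B8 00 00 00 6E D3 24 02 2B 00 00 00 E8 00 00 00

L2: rts op=0x17:5|pad=0:27 ⇒ 0xb8000000 ⇒ big b8 00 00 00
L3: adi op=0xd:5|rd=6:3|imm=13837314:24 ⇒ 0x6ed32402 ⇒ big 6e d3 24 02
L4: dec op=0x5:5|rd=3:3|pad=0:24 ⇒ 0x2b000000 ⇒ big 2b 00 00 00
L5: jsr op=0x1d:5|imm=0:27 ⇒ 0xe8000000 ⇒ big e8 00 00 00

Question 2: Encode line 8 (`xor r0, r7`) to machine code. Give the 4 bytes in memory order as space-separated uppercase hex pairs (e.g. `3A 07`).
C8 E0 00 00

8. xor fields op=0x19:5|rd=0:3|rs=7:3|pad=0:21 → word c8e00000h → c8 e0 00 00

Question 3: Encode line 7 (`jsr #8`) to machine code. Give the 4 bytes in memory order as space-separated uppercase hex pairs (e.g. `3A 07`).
L7: jsr op=0x1d:5|imm=8:27 ⇒ 0xe8000008 ⇒ big e8 00 00 08

E8 00 00 08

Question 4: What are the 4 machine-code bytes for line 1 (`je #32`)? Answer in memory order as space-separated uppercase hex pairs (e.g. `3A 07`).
F0 00 00 20

L1: je op=0x1e:5|imm=32:27 ⇒ 0xf0000020 ⇒ big f0 00 00 20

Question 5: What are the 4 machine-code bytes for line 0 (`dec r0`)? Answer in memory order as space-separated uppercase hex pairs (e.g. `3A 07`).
0. dec fields op=0x5:5|rd=0:3|pad=0:24 → word 28000000h → 28 00 00 00

28 00 00 00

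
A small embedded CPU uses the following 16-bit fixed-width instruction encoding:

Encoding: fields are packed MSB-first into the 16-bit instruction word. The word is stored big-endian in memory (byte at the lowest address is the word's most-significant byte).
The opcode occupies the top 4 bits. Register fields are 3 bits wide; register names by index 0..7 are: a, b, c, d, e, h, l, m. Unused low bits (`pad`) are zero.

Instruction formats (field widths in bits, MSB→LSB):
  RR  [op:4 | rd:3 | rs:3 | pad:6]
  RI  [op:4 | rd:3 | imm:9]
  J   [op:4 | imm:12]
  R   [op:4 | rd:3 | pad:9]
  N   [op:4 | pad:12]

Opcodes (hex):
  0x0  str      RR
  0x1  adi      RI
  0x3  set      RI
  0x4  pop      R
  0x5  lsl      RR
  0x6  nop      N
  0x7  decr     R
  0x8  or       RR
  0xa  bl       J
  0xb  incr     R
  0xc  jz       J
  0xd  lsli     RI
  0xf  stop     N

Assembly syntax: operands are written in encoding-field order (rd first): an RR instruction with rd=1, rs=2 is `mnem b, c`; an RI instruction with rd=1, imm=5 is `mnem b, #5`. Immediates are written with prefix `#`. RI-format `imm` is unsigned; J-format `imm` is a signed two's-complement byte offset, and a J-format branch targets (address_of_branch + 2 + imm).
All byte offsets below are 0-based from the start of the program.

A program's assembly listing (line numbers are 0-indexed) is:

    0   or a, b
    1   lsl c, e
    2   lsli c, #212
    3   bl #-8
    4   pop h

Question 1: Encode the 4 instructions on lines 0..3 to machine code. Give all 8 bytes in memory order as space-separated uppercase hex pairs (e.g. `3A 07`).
0. or fields op=0x8:4|rd=0:3|rs=1:3|pad=0:6 → word 8040h → 80 40
1. lsl fields op=0x5:4|rd=2:3|rs=4:3|pad=0:6 → word 5500h → 55 00
2. lsli fields op=0xd:4|rd=2:3|imm=212:9 → word d4d4h → d4 d4
3. bl fields op=0xa:4|imm=-8:12 → word aff8h → af f8

80 40 55 00 D4 D4 AF F8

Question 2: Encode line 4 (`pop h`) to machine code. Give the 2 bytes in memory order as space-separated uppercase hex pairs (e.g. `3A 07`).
4. pop fields op=0x4:4|rd=5:3|pad=0:9 → word 4a00h → 4a 00

4A 00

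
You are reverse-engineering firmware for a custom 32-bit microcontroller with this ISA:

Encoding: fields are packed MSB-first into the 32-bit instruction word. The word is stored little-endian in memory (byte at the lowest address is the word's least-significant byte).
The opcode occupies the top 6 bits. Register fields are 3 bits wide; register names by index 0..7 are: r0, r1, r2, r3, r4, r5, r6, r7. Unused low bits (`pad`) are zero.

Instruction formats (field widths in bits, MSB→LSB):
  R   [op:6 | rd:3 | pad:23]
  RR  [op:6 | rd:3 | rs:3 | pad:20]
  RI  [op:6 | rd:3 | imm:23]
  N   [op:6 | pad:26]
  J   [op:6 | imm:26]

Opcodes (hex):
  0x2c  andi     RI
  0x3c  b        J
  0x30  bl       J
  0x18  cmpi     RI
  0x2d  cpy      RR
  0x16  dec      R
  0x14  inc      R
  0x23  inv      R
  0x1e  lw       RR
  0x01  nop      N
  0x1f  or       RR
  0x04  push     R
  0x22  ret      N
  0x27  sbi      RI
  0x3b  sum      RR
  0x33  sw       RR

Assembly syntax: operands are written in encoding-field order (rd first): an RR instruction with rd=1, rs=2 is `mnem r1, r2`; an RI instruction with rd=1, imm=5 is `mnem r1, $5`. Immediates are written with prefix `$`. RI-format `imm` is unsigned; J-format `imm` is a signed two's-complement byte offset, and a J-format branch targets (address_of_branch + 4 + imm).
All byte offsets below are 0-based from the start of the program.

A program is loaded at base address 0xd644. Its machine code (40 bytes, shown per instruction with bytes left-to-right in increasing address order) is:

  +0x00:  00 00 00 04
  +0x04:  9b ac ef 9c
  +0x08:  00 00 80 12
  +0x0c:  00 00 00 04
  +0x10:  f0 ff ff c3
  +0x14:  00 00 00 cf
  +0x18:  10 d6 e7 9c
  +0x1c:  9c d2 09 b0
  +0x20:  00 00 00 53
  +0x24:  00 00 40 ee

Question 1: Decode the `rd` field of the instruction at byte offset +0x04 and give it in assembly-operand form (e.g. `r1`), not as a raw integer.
@+04  little-endian(9b ac ef 9c) = 0x9cefac9b
  op=0x9cefac9b>>26=0x27 ⇒ sbi (RI)
  [25:23] rd=1 = r1
  [22:0] imm=7318683 = $7318683

r1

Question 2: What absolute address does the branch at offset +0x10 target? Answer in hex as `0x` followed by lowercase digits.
off 0x10: read f0 ff ff c3 as little → 0xc3fffff0
  opcode bits[31:26]=0x30: bl/J
  [25:0] imm=67108848 (s26→-16) = $-16
  target = base 0xd644 + off 0x10 + 4 + imm -16 = 0xd648

0xd648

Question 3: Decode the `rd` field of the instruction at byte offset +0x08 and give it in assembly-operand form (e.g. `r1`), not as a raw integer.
r5

@+08  little-endian(00 00 80 12) = 0x12800000
  op=0x12800000>>26=0x4 ⇒ push (R)
  rd: (w>>23)&0x7=0x5 → r5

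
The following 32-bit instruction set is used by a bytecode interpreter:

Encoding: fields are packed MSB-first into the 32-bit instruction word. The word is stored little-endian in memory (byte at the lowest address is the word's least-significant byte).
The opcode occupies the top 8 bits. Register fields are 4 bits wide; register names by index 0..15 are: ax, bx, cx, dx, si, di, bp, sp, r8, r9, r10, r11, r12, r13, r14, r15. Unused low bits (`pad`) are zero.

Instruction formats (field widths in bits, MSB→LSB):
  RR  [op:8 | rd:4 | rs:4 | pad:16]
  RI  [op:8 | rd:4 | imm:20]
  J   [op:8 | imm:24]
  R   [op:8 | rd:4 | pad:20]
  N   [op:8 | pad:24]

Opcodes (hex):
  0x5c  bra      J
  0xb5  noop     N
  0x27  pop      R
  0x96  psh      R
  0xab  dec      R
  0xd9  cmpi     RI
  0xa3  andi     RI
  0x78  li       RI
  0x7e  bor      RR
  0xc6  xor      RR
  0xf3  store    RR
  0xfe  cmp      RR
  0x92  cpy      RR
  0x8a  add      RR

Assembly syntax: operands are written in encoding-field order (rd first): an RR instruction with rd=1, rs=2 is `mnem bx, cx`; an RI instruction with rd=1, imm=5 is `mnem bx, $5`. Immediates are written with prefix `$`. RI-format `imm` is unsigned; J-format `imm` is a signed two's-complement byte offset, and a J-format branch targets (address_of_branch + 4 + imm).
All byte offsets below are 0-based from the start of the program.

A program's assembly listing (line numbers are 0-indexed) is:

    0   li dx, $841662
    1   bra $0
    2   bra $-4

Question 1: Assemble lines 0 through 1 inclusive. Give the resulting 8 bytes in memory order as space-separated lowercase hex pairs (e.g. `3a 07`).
0. li fields op=0x78:8|rd=3:4|imm=841662:20 → word 783cd7beh → be d7 3c 78
1. bra fields op=0x5c:8|imm=0:24 → word 5c000000h → 00 00 00 5c

be d7 3c 78 00 00 00 5c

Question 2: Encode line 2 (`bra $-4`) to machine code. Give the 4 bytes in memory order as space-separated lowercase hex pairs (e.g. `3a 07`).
fc ff ff 5c

line 2 (bra): pack op=0x5c:8|imm=-4:24 = 0x5cfffffc; little→ fc ff ff 5c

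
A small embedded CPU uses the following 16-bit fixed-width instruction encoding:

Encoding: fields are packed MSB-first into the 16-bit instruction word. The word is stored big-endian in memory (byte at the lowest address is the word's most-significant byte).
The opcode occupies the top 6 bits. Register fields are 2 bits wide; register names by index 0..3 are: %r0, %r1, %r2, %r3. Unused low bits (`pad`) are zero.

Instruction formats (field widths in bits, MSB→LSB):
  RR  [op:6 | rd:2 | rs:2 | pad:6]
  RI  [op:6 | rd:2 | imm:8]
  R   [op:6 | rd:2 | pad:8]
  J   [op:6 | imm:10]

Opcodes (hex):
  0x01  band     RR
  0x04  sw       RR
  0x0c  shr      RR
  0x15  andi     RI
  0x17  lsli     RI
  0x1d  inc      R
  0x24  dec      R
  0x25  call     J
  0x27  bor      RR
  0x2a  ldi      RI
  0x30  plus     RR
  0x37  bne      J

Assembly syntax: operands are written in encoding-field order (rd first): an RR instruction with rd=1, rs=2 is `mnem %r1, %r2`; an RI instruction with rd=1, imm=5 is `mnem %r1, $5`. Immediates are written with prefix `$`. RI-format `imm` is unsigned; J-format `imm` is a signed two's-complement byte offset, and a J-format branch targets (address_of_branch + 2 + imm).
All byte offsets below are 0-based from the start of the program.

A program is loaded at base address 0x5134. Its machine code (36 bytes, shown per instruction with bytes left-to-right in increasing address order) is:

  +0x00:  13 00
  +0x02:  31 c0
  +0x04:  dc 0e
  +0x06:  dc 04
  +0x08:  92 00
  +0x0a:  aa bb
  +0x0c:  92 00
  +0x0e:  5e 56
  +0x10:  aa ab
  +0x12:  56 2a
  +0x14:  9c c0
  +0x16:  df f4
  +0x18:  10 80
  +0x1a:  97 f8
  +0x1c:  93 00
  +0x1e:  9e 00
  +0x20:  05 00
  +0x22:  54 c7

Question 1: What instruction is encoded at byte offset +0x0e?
lsli %r2, $86

[0e] 5e 56 → 0x5e56
  top 6b → 0x17 → lsli [RI]
  [9:8] rd=2 = %r2
  [7:0] imm=86 = $86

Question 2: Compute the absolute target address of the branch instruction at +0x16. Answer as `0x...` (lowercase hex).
0x5140

+0x16: df f4 ⇒ word 0xdff4 (big)
  op=0xdff4>>10=0x37 ⇒ bne (J)
  imm: (w>>0)&0x3ff=0x3f4 (s10→-12) → $-12
  target = base 0x5134 + off 0x16 + 2 + imm -12 = 0x5140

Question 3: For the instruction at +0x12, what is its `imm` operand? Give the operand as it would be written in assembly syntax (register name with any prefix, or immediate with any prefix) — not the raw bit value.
$42

[12] 56 2a → 0x562a
  opcode bits[15:10]=0x15: andi/RI
  rd: (w>>8)&0x3=0x2 → %r2
  imm: (w>>0)&0xff=0x2a → $42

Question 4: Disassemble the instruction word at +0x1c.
dec %r3

off 0x1c: read 93 00 as big → 0x9300
  op=0x9300>>10=0x24 ⇒ dec (R)
  rd@[9:8]=0x3 ⇒ %r3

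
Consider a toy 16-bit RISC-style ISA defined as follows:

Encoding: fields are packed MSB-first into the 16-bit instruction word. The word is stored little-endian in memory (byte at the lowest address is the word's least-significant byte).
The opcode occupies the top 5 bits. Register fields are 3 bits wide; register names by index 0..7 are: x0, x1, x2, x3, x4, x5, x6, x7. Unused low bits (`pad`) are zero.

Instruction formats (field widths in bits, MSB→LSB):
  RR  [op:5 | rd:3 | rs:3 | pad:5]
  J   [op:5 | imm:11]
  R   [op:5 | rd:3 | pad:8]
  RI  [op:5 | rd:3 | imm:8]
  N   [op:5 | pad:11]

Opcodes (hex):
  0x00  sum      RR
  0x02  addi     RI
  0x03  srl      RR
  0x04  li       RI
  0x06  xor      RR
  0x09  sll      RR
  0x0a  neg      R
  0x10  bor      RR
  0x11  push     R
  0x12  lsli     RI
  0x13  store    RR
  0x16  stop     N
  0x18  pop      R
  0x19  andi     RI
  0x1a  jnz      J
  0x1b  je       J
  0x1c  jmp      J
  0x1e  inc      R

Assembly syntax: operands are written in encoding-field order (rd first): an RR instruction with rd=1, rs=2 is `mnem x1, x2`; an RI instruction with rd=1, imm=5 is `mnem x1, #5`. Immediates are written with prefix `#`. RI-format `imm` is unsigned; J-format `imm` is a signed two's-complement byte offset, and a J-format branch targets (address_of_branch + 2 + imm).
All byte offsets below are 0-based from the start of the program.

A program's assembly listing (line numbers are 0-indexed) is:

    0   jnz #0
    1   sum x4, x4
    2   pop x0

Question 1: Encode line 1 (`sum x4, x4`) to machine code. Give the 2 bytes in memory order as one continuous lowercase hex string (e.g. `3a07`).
L1: sum op=0x0:5|rd=4:3|rs=4:3|pad=0:5 ⇒ 0x0480 ⇒ little 80 04

8004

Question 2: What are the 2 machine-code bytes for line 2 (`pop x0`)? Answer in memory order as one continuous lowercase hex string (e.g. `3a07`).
00c0

line 2 (pop): pack op=0x18:5|rd=0:3|pad=0:8 = 0xc000; little→ 00 c0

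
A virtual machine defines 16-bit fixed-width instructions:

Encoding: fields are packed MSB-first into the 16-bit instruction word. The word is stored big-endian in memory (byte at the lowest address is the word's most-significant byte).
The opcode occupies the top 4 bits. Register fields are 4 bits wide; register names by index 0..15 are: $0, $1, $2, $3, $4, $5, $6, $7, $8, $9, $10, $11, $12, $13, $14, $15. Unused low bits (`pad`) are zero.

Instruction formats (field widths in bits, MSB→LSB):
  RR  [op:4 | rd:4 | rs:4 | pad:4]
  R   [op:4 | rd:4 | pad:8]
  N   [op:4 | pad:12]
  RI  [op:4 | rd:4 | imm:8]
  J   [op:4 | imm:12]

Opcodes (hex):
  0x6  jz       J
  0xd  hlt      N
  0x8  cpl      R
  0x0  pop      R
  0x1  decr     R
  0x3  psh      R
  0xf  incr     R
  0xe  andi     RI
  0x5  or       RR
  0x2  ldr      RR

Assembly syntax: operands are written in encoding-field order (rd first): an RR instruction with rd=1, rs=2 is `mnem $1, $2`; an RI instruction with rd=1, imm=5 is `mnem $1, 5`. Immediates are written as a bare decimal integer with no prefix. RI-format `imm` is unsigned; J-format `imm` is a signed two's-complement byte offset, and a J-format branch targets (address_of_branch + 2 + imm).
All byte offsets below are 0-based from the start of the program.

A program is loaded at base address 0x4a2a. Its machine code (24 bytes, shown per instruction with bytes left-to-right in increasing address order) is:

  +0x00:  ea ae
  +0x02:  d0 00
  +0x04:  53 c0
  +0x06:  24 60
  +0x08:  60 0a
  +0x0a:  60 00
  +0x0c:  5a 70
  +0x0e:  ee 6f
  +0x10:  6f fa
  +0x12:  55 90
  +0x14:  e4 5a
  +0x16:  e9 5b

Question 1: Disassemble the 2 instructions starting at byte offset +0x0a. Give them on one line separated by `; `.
[0a] 60 00 → 0x6000
  opcode bits[15:12]=0x6: jz/J
  imm: (w>>0)&0xfff=0x0 → 0
[0c] 5a 70 → 0x5a70
  opcode bits[15:12]=0x5: or/RR
  rd: (w>>8)&0xf=0xa → $10
  rs: (w>>4)&0xf=0x7 → $7

jz 0; or $10, $7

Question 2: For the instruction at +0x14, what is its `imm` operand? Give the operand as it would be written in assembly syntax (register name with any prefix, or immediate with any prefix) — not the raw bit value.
off 0x14: read e4 5a as big → 0xe45a
  top 4b → 0xe → andi [RI]
  [11:8] rd=4 = $4
  [7:0] imm=90 = 90

90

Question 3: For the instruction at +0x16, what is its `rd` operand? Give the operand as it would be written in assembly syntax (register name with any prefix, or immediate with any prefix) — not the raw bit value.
@+16  big-endian(e9 5b) = 0xe95b
  top 4b → 0xe → andi [RI]
  rd@[11:8]=0x9 ⇒ $9
  imm@[7:0]=0x5b ⇒ 91

$9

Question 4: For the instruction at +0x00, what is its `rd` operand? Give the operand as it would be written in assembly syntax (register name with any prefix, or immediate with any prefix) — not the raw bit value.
$10

@+00  big-endian(ea ae) = 0xeaae
  op=0xeaae>>12=0xe ⇒ andi (RI)
  [11:8] rd=10 = $10
  [7:0] imm=174 = 174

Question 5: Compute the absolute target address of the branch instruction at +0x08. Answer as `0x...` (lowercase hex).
0x4a3e

@+08  big-endian(60 0a) = 0x600a
  op=0x600a>>12=0x6 ⇒ jz (J)
  imm: (w>>0)&0xfff=0xa → 10
  target = base 0x4a2a + off 0x08 + 2 + imm 10 = 0x4a3e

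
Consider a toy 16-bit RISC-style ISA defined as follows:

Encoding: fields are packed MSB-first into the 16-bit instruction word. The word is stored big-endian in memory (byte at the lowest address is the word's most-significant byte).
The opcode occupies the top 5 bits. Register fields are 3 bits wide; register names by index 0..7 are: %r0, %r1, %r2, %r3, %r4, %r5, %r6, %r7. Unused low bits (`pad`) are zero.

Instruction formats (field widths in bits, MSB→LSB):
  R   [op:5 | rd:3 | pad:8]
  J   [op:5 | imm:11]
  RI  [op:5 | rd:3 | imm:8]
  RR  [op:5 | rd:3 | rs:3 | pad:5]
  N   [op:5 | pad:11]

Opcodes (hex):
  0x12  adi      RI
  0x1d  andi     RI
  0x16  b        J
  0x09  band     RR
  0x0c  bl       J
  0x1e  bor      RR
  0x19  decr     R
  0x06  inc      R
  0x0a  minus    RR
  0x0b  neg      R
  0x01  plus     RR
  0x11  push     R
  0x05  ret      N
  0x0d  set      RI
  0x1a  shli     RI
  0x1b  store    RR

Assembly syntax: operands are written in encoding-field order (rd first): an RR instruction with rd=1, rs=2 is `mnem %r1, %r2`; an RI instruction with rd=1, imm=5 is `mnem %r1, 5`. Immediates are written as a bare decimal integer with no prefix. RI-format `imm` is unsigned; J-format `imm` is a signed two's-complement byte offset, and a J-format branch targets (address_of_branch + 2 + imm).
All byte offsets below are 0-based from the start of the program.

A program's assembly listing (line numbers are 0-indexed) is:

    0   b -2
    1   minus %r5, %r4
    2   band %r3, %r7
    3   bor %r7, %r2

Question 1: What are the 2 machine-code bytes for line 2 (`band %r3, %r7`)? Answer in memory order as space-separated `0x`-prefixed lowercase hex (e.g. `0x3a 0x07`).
0x4b 0xe0

line 2 (band): pack op=0x9:5|rd=3:3|rs=7:3|pad=0:5 = 0x4be0; big→ 4b e0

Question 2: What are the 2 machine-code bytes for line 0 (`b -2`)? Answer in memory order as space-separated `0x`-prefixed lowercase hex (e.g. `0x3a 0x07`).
0xb7 0xfe

L0: b op=0x16:5|imm=-2:11 ⇒ 0xb7fe ⇒ big b7 fe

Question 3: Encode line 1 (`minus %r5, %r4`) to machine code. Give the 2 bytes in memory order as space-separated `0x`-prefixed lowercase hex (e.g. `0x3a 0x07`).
0x55 0x80

1. minus fields op=0xa:5|rd=5:3|rs=4:3|pad=0:5 → word 5580h → 55 80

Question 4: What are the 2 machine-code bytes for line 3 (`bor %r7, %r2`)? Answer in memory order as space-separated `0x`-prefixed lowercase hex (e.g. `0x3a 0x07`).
3. bor fields op=0x1e:5|rd=7:3|rs=2:3|pad=0:5 → word f740h → f7 40

0xf7 0x40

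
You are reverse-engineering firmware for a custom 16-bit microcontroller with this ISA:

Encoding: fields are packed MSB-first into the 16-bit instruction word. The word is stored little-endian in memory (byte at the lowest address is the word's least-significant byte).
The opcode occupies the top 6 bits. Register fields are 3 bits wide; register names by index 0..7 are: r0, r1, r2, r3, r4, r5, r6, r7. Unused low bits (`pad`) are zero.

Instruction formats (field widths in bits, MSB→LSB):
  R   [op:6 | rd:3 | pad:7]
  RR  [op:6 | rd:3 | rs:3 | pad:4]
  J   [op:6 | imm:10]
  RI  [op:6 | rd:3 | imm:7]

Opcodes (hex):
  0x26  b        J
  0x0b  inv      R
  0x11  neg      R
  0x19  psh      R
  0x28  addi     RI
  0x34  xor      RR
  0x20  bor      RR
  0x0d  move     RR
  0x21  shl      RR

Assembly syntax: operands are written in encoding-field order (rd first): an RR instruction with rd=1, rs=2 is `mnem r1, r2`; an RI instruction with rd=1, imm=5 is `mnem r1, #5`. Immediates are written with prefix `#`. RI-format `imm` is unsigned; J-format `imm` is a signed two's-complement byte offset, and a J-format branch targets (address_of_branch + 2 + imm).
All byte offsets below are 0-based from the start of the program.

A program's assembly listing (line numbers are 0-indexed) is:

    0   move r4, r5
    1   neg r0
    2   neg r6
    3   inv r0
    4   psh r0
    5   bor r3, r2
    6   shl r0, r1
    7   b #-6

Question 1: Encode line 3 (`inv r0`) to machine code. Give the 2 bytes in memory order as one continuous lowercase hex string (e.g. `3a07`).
002c

L3: inv op=0xb:6|rd=0:3|pad=0:7 ⇒ 0x2c00 ⇒ little 00 2c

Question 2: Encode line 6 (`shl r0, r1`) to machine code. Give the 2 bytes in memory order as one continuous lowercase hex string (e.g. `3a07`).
L6: shl op=0x21:6|rd=0:3|rs=1:3|pad=0:4 ⇒ 0x8410 ⇒ little 10 84

1084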